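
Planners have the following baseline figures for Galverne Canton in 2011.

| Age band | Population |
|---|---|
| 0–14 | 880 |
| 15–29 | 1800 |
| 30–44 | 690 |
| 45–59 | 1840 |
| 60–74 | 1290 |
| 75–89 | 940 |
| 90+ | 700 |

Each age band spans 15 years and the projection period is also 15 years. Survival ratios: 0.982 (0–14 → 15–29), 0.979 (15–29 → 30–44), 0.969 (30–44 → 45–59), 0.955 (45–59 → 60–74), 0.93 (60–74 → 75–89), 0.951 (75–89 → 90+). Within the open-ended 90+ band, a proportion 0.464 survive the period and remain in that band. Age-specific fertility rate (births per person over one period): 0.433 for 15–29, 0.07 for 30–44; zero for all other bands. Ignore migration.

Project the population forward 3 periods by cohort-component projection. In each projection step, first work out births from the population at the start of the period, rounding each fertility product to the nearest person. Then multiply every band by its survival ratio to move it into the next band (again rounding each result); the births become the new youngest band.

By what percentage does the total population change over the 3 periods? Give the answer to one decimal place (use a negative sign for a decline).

-13.0

Numbering the bands 1..7 from youngest to oldest:
After projecting period 1:
Births: 1800 * 0.433 = 779, 690 * 0.07 = 48 ⇒ total 827
Band 2: 880 * 0.982 = 864
Band 3: 1800 * 0.979 = 1762
Band 4: 690 * 0.969 = 669
Band 5: 1840 * 0.955 = 1757
Band 6: 1290 * 0.93 = 1200
Band 7: 940 * 0.951 + 700 * 0.464 = 894 + 325 = 1219
Giving 827 / 864 / 1762 / 669 / 1757 / 1200 / 1219.
After projecting period 2:
Births: 864 * 0.433 = 374, 1762 * 0.07 = 123 ⇒ total 497
Band 2: 827 * 0.982 = 812
Band 3: 864 * 0.979 = 846
Band 4: 1762 * 0.969 = 1707
Band 5: 669 * 0.955 = 639
Band 6: 1757 * 0.93 = 1634
Band 7: 1200 * 0.951 + 1219 * 0.464 = 1141 + 566 = 1707
Giving 497 / 812 / 846 / 1707 / 639 / 1634 / 1707.
After projecting period 3:
Births: 812 * 0.433 = 352, 846 * 0.07 = 59 ⇒ total 411
Band 2: 497 * 0.982 = 488
Band 3: 812 * 0.979 = 795
Band 4: 846 * 0.969 = 820
Band 5: 1707 * 0.955 = 1630
Band 6: 639 * 0.93 = 594
Band 7: 1634 * 0.951 + 1707 * 0.464 = 1554 + 792 = 2346
Giving 411 / 488 / 795 / 820 / 1630 / 594 / 2346.
Total: 8140 → 7084; change = -1056; percentage change = -13.0%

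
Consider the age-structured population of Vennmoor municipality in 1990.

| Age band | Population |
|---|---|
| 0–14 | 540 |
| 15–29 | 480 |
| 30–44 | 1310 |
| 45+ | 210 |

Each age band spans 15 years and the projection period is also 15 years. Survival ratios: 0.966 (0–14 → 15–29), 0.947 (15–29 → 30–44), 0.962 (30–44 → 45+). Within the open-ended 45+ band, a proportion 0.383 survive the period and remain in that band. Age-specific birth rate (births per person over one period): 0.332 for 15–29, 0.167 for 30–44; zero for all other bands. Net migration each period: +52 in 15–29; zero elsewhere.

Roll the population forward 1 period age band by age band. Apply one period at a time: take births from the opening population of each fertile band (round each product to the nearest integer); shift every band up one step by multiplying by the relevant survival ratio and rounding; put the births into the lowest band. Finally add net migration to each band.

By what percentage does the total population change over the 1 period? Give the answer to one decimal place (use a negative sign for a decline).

(Groups numbered youngest = 1 to oldest = 4.)
Period 1:
Births: 480 × 0.332 = 159 ; 1310 × 0.167 = 219 — total 378
Group 2: 540 × 0.966 = 522
Group 3: 480 × 0.947 = 455
Group 4: 1310 × 0.962 + 210 × 0.383 = 1260 + 80 = 1340
Net migration: Group 2 + 52 → 574
→ [378, 574, 455, 1340]
Total: 2540 → 2747; change = 207; percentage change = 8.1%

8.1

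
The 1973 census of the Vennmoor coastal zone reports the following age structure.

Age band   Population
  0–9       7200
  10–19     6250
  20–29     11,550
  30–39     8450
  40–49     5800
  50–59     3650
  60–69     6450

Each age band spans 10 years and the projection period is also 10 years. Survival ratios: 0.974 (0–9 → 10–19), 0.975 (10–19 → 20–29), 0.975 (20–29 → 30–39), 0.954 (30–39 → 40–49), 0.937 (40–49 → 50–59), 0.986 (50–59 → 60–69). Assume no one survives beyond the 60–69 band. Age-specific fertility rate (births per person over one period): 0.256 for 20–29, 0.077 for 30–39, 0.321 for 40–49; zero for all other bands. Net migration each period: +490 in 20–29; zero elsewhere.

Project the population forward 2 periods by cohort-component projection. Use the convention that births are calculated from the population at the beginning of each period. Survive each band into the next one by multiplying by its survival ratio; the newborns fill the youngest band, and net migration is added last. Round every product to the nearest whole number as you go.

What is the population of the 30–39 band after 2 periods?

6419

[period 1]
Births: 11550 × 0.256 = 2957  |  8450 × 0.077 = 651  |  5800 × 0.321 = 1862 — total 5470
10–19: 7200 × 0.974 = 7013
20–29: 6250 × 0.975 = 6094
30–39: 11550 × 0.975 = 11261
40–49: 8450 × 0.954 = 8061
50–59: 5800 × 0.937 = 5435
60–69: 3650 × 0.986 = 3599
Net migration: 20–29 + 490 → 6584
End of period: [5470, 7013, 6584, 11261, 8061, 5435, 3599]
[period 2]
Births: 6584 × 0.256 = 1686  |  11261 × 0.077 = 867  |  8061 × 0.321 = 2588 — total 5141
10–19: 5470 × 0.974 = 5328
20–29: 7013 × 0.975 = 6838
30–39: 6584 × 0.975 = 6419
40–49: 11261 × 0.954 = 10743
50–59: 8061 × 0.937 = 7553
60–69: 5435 × 0.986 = 5359
Net migration: 20–29 + 490 → 7328
End of period: [5141, 5328, 7328, 6419, 10743, 7553, 5359]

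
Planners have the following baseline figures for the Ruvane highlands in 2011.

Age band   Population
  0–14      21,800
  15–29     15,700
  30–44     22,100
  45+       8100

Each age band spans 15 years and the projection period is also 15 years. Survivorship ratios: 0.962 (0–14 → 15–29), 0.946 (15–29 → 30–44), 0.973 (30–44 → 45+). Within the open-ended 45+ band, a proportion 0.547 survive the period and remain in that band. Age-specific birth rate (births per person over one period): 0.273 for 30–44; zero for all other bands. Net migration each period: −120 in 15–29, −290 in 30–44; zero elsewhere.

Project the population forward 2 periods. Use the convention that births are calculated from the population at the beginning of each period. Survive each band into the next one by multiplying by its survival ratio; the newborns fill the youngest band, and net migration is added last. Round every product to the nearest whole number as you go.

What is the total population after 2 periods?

57450

Period 1.
Births: 22100 × 0.273 = 6033
15–29: 21800 × 0.962 = 20972
30–44: 15700 × 0.946 = 14852
45+: 22100 × 0.973 + 8100 × 0.547 = 21503 + 4431 = 25934
Net migration: 15–29 − 120 → 20852; 30–44 − 290 → 14562
Population now: 0–14=6033, 15–29=20852, 30–44=14562, 45+=25934
Period 2.
Births: 14562 × 0.273 = 3975
15–29: 6033 × 0.962 = 5804
30–44: 20852 × 0.946 = 19726
45+: 14562 × 0.973 + 25934 × 0.547 = 14169 + 14186 = 28355
Net migration: 15–29 − 120 → 5684; 30–44 − 290 → 19436
Population now: 0–14=3975, 15–29=5684, 30–44=19436, 45+=28355
Total after period 2: 3975 + 5684 + 19436 + 28355 = 57450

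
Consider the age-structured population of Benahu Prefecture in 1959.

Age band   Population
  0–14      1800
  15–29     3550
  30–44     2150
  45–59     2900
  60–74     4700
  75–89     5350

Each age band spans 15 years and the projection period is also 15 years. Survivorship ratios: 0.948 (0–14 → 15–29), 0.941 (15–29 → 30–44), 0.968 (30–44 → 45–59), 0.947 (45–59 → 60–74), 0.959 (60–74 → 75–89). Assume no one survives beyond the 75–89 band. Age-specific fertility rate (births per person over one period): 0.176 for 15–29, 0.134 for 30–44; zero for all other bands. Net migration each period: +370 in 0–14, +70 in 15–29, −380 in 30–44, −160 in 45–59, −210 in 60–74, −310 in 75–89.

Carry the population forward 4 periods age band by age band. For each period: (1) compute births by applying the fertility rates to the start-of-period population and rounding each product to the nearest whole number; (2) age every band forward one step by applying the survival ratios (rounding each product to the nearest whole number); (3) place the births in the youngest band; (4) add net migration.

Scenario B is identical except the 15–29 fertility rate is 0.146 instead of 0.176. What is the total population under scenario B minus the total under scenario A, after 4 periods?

-244

(Groups numbered youngest = 1 to oldest = 6.)
— Period 1 —
Births: 3550 * 0.176 = 625, 2150 * 0.134 = 288 → 913
Group 2: 1800 * 0.948 = 1706
Group 3: 3550 * 0.941 = 3341
Group 4: 2150 * 0.968 = 2081
Group 5: 2900 * 0.947 = 2746
Group 6: 4700 * 0.959 = 4507
Net migration: Group 1 + 370 → 1283; Group 2 + 70 → 1776; Group 3 − 380 → 2961; Group 4 − 160 → 1921; Group 5 − 210 → 2536; Group 6 − 310 → 4197
Giving 1283 / 1776 / 2961 / 1921 / 2536 / 4197.
— Period 2 —
Births: 1776 * 0.176 = 313, 2961 * 0.134 = 397 → 710
Group 2: 1283 * 0.948 = 1216
Group 3: 1776 * 0.941 = 1671
Group 4: 2961 * 0.968 = 2866
Group 5: 1921 * 0.947 = 1819
Group 6: 2536 * 0.959 = 2432
Net migration: Group 1 + 370 → 1080; Group 2 + 70 → 1286; Group 3 − 380 → 1291; Group 4 − 160 → 2706; Group 5 − 210 → 1609; Group 6 − 310 → 2122
Giving 1080 / 1286 / 1291 / 2706 / 1609 / 2122.
— Period 3 —
Births: 1286 * 0.176 = 226, 1291 * 0.134 = 173 → 399
Group 2: 1080 * 0.948 = 1024
Group 3: 1286 * 0.941 = 1210
Group 4: 1291 * 0.968 = 1250
Group 5: 2706 * 0.947 = 2563
Group 6: 1609 * 0.959 = 1543
Net migration: Group 1 + 370 → 769; Group 2 + 70 → 1094; Group 3 − 380 → 830; Group 4 − 160 → 1090; Group 5 − 210 → 2353; Group 6 − 310 → 1233
Giving 769 / 1094 / 830 / 1090 / 2353 / 1233.
— Period 4 —
Births: 1094 * 0.176 = 193, 830 * 0.134 = 111 → 304
Group 2: 769 * 0.948 = 729
Group 3: 1094 * 0.941 = 1029
Group 4: 830 * 0.968 = 803
Group 5: 1090 * 0.947 = 1032
Group 6: 2353 * 0.959 = 2257
Net migration: Group 1 + 370 → 674; Group 2 + 70 → 799; Group 3 − 380 → 649; Group 4 − 160 → 643; Group 5 − 210 → 822; Group 6 − 310 → 1947
Giving 674 / 799 / 649 / 643 / 822 / 1947.
Scenario A total after 4 periods: 5534
Scenario B projection —
— Period 1 —
Births: 3550 * 0.146 = 518, 2150 * 0.134 = 288 → 806
Group 2: 1800 * 0.948 = 1706
Group 3: 3550 * 0.941 = 3341
Group 4: 2150 * 0.968 = 2081
Group 5: 2900 * 0.947 = 2746
Group 6: 4700 * 0.959 = 4507
Net migration: Group 1 + 370 → 1176; Group 2 + 70 → 1776; Group 3 − 380 → 2961; Group 4 − 160 → 1921; Group 5 − 210 → 2536; Group 6 − 310 → 4197
Giving 1176 / 1776 / 2961 / 1921 / 2536 / 4197.
— Period 2 —
Births: 1776 * 0.146 = 259, 2961 * 0.134 = 397 → 656
Group 2: 1176 * 0.948 = 1115
Group 3: 1776 * 0.941 = 1671
Group 4: 2961 * 0.968 = 2866
Group 5: 1921 * 0.947 = 1819
Group 6: 2536 * 0.959 = 2432
Net migration: Group 1 + 370 → 1026; Group 2 + 70 → 1185; Group 3 − 380 → 1291; Group 4 − 160 → 2706; Group 5 − 210 → 1609; Group 6 − 310 → 2122
Giving 1026 / 1185 / 1291 / 2706 / 1609 / 2122.
— Period 3 —
Births: 1185 * 0.146 = 173, 1291 * 0.134 = 173 → 346
Group 2: 1026 * 0.948 = 973
Group 3: 1185 * 0.941 = 1115
Group 4: 1291 * 0.968 = 1250
Group 5: 2706 * 0.947 = 2563
Group 6: 1609 * 0.959 = 1543
Net migration: Group 1 + 370 → 716; Group 2 + 70 → 1043; Group 3 − 380 → 735; Group 4 − 160 → 1090; Group 5 − 210 → 2353; Group 6 − 310 → 1233
Giving 716 / 1043 / 735 / 1090 / 2353 / 1233.
— Period 4 —
Births: 1043 * 0.146 = 152, 735 * 0.134 = 98 → 250
Group 2: 716 * 0.948 = 679
Group 3: 1043 * 0.941 = 981
Group 4: 735 * 0.968 = 711
Group 5: 1090 * 0.947 = 1032
Group 6: 2353 * 0.959 = 2257
Net migration: Group 1 + 370 → 620; Group 2 + 70 → 749; Group 3 − 380 → 601; Group 4 − 160 → 551; Group 5 − 210 → 822; Group 6 − 310 → 1947
Giving 620 / 749 / 601 / 551 / 822 / 1947.
Scenario B total after 4 periods: 5290
Difference B − A = 5290 − 5534 = -244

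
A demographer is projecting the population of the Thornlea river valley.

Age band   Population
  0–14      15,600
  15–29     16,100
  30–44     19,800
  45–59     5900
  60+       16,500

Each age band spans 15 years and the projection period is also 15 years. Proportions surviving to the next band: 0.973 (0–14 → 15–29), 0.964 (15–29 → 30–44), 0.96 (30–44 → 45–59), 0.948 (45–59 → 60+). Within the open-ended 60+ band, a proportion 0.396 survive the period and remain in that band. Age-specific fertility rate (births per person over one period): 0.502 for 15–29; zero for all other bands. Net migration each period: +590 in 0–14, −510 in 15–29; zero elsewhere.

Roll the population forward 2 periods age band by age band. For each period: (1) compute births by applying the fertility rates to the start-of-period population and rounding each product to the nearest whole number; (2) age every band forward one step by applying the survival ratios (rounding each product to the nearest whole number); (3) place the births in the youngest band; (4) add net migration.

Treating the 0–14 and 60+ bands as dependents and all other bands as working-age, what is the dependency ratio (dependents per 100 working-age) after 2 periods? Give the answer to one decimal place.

After projecting period 1:
Births: 16100 * 0.502 = 8082
15–29: 15600 * 0.973 = 15179
30–44: 16100 * 0.964 = 15520
45–59: 19800 * 0.96 = 19008
60+: 5900 * 0.948 + 16500 * 0.396 = 5593 + 6534 = 12127
Net migration: 0–14 + 590 → 8672; 15–29 − 510 → 14669
Giving 8672 / 14669 / 15520 / 19008 / 12127.
After projecting period 2:
Births: 14669 * 0.502 = 7364
15–29: 8672 * 0.973 = 8438
30–44: 14669 * 0.964 = 14141
45–59: 15520 * 0.96 = 14899
60+: 19008 * 0.948 + 12127 * 0.396 = 18020 + 4802 = 22822
Net migration: 0–14 + 590 → 7954; 15–29 − 510 → 7928
Giving 7954 / 7928 / 14141 / 14899 / 22822.
Dependents (band 0–14 + band 60+) = 7954 + 22822 = 30776; working-age = 36968; ratio = 30776/36968 × 100 = 83.3

83.3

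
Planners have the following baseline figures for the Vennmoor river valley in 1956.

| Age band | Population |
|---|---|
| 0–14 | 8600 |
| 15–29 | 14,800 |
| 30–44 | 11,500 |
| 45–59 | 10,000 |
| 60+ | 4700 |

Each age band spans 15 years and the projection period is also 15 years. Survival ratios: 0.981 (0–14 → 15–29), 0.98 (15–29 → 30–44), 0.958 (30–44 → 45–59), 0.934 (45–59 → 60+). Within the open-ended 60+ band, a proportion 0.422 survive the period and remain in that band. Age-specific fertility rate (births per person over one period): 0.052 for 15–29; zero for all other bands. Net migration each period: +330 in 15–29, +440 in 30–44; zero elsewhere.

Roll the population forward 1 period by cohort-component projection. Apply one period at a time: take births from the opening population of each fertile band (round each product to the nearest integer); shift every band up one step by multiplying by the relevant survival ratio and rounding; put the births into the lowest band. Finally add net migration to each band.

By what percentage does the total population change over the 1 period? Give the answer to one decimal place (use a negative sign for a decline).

Let band 1 be 0–14 through band 5 = 60+.
[period 1]
Births: 14800 × 0.052 = 770
Band 2: 8600 × 0.981 = 8437
Band 3: 14800 × 0.98 = 14504
Band 4: 11500 × 0.958 = 11017
Band 5: 10000 × 0.934 + 4700 × 0.422 = 9340 + 1983 = 11323
Net migration: Band 2 + 330 → 8767; Band 3 + 440 → 14944
Population now: 0–14=770, 15–29=8767, 30–44=14944, 45–59=11017, 60+=11323
Total: 49600 → 46821; change = -2779; percentage change = -5.6%

-5.6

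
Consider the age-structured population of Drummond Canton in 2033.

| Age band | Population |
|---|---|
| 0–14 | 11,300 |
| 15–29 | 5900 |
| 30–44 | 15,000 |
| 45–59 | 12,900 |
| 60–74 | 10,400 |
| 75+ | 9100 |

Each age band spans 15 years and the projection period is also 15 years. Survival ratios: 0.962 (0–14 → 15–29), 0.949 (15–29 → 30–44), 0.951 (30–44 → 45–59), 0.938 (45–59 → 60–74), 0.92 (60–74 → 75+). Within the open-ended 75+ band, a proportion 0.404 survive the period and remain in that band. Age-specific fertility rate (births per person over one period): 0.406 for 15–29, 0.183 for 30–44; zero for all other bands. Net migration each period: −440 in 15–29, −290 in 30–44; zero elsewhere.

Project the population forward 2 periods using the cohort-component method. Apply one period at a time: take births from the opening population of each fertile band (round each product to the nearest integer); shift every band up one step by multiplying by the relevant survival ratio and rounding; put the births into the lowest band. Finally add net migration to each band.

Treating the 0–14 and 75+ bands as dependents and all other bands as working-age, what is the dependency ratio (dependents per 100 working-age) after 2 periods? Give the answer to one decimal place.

[period 1]
Births: 5900 * 0.406 = 2395, 15000 * 0.183 = 2745 — total 5140
15–29: 11300 * 0.962 = 10871
30–44: 5900 * 0.949 = 5599
45–59: 15000 * 0.951 = 14265
60–74: 12900 * 0.938 = 12100
75+: 10400 * 0.92 + 9100 * 0.404 = 9568 + 3676 = 13244
Net migration: 15–29 − 440 → 10431; 30–44 − 290 → 5309
Population now: 0–14=5140, 15–29=10431, 30–44=5309, 45–59=14265, 60–74=12100, 75+=13244
[period 2]
Births: 10431 * 0.406 = 4235, 5309 * 0.183 = 972 — total 5207
15–29: 5140 * 0.962 = 4945
30–44: 10431 * 0.949 = 9899
45–59: 5309 * 0.951 = 5049
60–74: 14265 * 0.938 = 13381
75+: 12100 * 0.92 + 13244 * 0.404 = 11132 + 5351 = 16483
Net migration: 15–29 − 440 → 4505; 30–44 − 290 → 9609
Population now: 0–14=5207, 15–29=4505, 30–44=9609, 45–59=5049, 60–74=13381, 75+=16483
Dependents (band 0–14 + band 75+) = 5207 + 16483 = 21690; working-age = 32544; ratio = 21690/32544 × 100 = 66.6

66.6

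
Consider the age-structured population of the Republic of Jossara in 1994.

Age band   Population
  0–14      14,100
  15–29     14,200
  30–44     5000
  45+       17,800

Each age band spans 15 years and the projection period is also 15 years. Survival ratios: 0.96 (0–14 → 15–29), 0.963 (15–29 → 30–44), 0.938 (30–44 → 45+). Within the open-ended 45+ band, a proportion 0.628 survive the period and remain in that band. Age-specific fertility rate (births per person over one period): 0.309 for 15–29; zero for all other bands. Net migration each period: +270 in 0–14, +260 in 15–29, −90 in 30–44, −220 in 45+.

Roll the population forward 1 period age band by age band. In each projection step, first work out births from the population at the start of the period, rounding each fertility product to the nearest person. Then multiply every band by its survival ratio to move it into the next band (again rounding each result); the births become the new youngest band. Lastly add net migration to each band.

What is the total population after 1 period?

Period 1.
Births: 14200 × 0.309 = 4388
15–29: 14100 × 0.96 = 13536
30–44: 14200 × 0.963 = 13675
45+: 5000 × 0.938 + 17800 × 0.628 = 4690 + 11178 = 15868
Net migration: 0–14 + 270 → 4658; 15–29 + 260 → 13796; 30–44 − 90 → 13585; 45+ − 220 → 15648
End of period: [4658, 13796, 13585, 15648]
Total after period 1: 4658 + 13796 + 13585 + 15648 = 47687

47687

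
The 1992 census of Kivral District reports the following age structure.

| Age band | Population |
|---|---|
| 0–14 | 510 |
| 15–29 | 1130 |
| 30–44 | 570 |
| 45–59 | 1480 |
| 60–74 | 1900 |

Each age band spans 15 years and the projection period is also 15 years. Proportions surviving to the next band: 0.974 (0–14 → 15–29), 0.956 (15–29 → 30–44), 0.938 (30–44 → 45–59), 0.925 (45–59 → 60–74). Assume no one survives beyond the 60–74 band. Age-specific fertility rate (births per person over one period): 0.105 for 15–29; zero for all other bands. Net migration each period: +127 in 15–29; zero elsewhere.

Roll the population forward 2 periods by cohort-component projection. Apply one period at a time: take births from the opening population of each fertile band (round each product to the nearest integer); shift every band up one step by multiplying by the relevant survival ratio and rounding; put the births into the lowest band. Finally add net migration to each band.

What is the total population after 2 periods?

2414

(Bands numbered youngest = 1 to oldest = 5.)
— Period 1 —
Births: 1130 * 0.105 = 119
Band 2: 510 * 0.974 = 497
Band 3: 1130 * 0.956 = 1080
Band 4: 570 * 0.938 = 535
Band 5: 1480 * 0.925 = 1369
Net migration: Band 2 + 127 → 624
Population now: 0–14=119, 15–29=624, 30–44=1080, 45–59=535, 60–74=1369
— Period 2 —
Births: 624 * 0.105 = 66
Band 2: 119 * 0.974 = 116
Band 3: 624 * 0.956 = 597
Band 4: 1080 * 0.938 = 1013
Band 5: 535 * 0.925 = 495
Net migration: Band 2 + 127 → 243
Population now: 0–14=66, 15–29=243, 30–44=597, 45–59=1013, 60–74=495
Total after period 2: 66 + 243 + 597 + 1013 + 495 = 2414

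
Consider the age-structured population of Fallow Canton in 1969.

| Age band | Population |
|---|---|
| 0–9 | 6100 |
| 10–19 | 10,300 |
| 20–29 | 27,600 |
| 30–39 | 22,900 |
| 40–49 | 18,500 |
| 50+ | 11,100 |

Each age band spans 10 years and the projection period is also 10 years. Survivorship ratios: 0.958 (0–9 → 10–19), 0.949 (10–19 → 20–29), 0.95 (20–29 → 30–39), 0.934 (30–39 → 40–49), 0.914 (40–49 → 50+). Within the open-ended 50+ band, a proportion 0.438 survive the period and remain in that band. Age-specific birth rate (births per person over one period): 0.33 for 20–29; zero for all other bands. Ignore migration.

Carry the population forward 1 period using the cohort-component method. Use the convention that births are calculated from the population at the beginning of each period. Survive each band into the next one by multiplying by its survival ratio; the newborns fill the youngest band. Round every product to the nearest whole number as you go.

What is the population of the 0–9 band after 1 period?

— Period 1 —
Births: 27600 × 0.33 = 9108
10–19: 6100 × 0.958 = 5844
20–29: 10300 × 0.949 = 9775
30–39: 27600 × 0.95 = 26220
40–49: 22900 × 0.934 = 21389
50+: 18500 × 0.914 + 11100 × 0.438 = 16909 + 4862 = 21771
End of period: [9108, 5844, 9775, 26220, 21389, 21771]

9108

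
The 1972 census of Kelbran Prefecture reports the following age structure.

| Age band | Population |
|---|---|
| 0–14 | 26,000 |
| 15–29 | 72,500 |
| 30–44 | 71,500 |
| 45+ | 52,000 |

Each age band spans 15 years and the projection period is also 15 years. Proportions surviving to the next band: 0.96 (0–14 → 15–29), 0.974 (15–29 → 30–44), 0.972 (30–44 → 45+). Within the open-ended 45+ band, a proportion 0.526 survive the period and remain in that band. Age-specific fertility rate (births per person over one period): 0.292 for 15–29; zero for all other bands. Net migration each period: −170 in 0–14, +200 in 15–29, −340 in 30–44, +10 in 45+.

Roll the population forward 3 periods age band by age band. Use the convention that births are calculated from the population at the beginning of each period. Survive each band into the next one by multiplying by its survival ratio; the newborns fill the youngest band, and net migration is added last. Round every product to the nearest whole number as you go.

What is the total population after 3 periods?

118588

[period 1]
Births: 72500 * 0.292 = 21170
15–29: 26000 * 0.96 = 24960
30–44: 72500 * 0.974 = 70615
45+: 71500 * 0.972 + 52000 * 0.526 = 69498 + 27352 = 96850
Net migration: 0–14 − 170 → 21000; 15–29 + 200 → 25160; 30–44 − 340 → 70275; 45+ + 10 → 96860
Giving 21000 / 25160 / 70275 / 96860.
[period 2]
Births: 25160 * 0.292 = 7347
15–29: 21000 * 0.96 = 20160
30–44: 25160 * 0.974 = 24506
45+: 70275 * 0.972 + 96860 * 0.526 = 68307 + 50948 = 119255
Net migration: 0–14 − 170 → 7177; 15–29 + 200 → 20360; 30–44 − 340 → 24166; 45+ + 10 → 119265
Giving 7177 / 20360 / 24166 / 119265.
[period 3]
Births: 20360 * 0.292 = 5945
15–29: 7177 * 0.96 = 6890
30–44: 20360 * 0.974 = 19831
45+: 24166 * 0.972 + 119265 * 0.526 = 23489 + 62733 = 86222
Net migration: 0–14 − 170 → 5775; 15–29 + 200 → 7090; 30–44 − 340 → 19491; 45+ + 10 → 86232
Giving 5775 / 7090 / 19491 / 86232.
Total after period 3: 5775 + 7090 + 19491 + 86232 = 118588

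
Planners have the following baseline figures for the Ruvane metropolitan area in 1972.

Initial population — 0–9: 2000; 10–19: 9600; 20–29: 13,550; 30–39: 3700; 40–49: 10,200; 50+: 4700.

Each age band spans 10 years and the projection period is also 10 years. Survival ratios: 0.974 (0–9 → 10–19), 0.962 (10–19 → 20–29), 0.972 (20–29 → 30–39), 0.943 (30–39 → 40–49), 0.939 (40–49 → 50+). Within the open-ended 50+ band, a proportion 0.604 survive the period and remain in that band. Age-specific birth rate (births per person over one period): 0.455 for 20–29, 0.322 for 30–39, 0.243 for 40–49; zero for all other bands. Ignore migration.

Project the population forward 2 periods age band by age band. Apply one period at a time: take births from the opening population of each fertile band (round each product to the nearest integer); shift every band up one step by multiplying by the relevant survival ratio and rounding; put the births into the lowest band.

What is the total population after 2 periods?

52916

Numbering the bands 1..6 from youngest to oldest:
After projecting period 1:
Births: 13550 * 0.455 = 6165, 3700 * 0.322 = 1191, 10200 * 0.243 = 2479 — total 9835
Band 2: 2000 * 0.974 = 1948
Band 3: 9600 * 0.962 = 9235
Band 4: 13550 * 0.972 = 13171
Band 5: 3700 * 0.943 = 3489
Band 6: 10200 * 0.939 + 4700 * 0.604 = 9578 + 2839 = 12417
End of period: [9835, 1948, 9235, 13171, 3489, 12417]
After projecting period 2:
Births: 9235 * 0.455 = 4202, 13171 * 0.322 = 4241, 3489 * 0.243 = 848 — total 9291
Band 2: 9835 * 0.974 = 9579
Band 3: 1948 * 0.962 = 1874
Band 4: 9235 * 0.972 = 8976
Band 5: 13171 * 0.943 = 12420
Band 6: 3489 * 0.939 + 12417 * 0.604 = 3276 + 7500 = 10776
End of period: [9291, 9579, 1874, 8976, 12420, 10776]
Total after period 2: 9291 + 9579 + 1874 + 8976 + 12420 + 10776 = 52916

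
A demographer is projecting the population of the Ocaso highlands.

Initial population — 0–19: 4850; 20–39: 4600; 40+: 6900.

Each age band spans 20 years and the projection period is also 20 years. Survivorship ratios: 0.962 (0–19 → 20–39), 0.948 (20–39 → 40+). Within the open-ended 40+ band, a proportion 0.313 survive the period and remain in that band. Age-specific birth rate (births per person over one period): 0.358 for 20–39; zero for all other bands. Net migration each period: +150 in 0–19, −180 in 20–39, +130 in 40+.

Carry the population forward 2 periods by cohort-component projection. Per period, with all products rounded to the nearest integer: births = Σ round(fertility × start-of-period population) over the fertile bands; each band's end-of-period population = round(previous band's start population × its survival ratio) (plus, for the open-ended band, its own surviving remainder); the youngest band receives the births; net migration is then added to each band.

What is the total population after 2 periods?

9770

Call the bands 1 to 3, youngest first.
After projecting period 1:
Births: 4600 × 0.358 = 1647
Band 2: 4850 × 0.962 = 4666
Band 3: 4600 × 0.948 + 6900 × 0.313 = 4361 + 2160 = 6521
Net migration: Band 1 + 150 → 1797; Band 2 − 180 → 4486; Band 3 + 130 → 6651
Population now: 0–19=1797, 20–39=4486, 40+=6651
After projecting period 2:
Births: 4486 × 0.358 = 1606
Band 2: 1797 × 0.962 = 1729
Band 3: 4486 × 0.948 + 6651 × 0.313 = 4253 + 2082 = 6335
Net migration: Band 1 + 150 → 1756; Band 2 − 180 → 1549; Band 3 + 130 → 6465
Population now: 0–19=1756, 20–39=1549, 40+=6465
Total after period 2: 1756 + 1549 + 6465 = 9770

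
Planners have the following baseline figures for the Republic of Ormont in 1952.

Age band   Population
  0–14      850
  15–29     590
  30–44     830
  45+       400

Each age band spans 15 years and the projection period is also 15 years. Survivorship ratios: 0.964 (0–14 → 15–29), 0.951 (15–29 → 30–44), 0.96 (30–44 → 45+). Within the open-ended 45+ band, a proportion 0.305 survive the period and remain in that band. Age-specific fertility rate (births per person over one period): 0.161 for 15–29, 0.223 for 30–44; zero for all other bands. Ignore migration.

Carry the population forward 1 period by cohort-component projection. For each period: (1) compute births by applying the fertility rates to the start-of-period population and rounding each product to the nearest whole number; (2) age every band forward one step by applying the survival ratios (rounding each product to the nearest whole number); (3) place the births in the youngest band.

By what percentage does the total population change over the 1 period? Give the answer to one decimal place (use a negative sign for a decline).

Period 1:
Births: 590 × 0.161 = 95  |  830 × 0.223 = 185 → total 280
15–29: 850 × 0.964 = 819
30–44: 590 × 0.951 = 561
45+: 830 × 0.96 + 400 × 0.305 = 797 + 122 = 919
End of period: [280, 819, 561, 919]
Total: 2670 → 2579; change = -91; percentage change = -3.4%

-3.4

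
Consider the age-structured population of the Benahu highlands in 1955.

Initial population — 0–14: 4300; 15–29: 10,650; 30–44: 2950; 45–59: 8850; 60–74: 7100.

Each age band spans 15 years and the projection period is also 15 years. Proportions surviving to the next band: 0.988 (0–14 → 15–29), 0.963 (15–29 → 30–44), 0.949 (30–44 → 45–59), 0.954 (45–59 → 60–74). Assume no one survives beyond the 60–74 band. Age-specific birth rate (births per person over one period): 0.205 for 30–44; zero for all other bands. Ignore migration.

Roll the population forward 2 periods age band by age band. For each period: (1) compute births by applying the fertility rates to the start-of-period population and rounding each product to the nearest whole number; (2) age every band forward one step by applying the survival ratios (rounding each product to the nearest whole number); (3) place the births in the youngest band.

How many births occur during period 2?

2102

[period 1]
Births: 2950 × 0.205 = 605
15–29: 4300 × 0.988 = 4248
30–44: 10650 × 0.963 = 10256
45–59: 2950 × 0.949 = 2800
60–74: 8850 × 0.954 = 8443
End of period: [605, 4248, 10256, 2800, 8443]
[period 2]
Births: 10256 × 0.205 = 2102
15–29: 605 × 0.988 = 598
30–44: 4248 × 0.963 = 4091
45–59: 10256 × 0.949 = 9733
60–74: 2800 × 0.954 = 2671
End of period: [2102, 598, 4091, 9733, 2671]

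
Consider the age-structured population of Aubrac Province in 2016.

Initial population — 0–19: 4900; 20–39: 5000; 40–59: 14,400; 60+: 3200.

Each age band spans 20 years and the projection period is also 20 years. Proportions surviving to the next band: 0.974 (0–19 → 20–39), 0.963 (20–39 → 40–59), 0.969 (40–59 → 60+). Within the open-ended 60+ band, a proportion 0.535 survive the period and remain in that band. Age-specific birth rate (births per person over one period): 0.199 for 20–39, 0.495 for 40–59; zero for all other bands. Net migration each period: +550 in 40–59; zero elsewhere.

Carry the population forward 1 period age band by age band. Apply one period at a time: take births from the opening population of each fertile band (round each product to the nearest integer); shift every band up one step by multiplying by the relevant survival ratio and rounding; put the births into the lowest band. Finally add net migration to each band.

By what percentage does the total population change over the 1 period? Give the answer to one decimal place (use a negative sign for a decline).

23.4

Numbering the groups 1..4 from youngest to oldest:
Period 1.
Births: 5000 × 0.199 = 995 ; 14400 × 0.495 = 7128 — total 8123
Group 2: 4900 × 0.974 = 4773
Group 3: 5000 × 0.963 = 4815
Group 4: 14400 × 0.969 + 3200 × 0.535 = 13954 + 1712 = 15666
Net migration: Group 3 + 550 → 5365
Giving 8123 / 4773 / 5365 / 15666.
Total: 27500 → 33927; change = 6427; percentage change = 23.4%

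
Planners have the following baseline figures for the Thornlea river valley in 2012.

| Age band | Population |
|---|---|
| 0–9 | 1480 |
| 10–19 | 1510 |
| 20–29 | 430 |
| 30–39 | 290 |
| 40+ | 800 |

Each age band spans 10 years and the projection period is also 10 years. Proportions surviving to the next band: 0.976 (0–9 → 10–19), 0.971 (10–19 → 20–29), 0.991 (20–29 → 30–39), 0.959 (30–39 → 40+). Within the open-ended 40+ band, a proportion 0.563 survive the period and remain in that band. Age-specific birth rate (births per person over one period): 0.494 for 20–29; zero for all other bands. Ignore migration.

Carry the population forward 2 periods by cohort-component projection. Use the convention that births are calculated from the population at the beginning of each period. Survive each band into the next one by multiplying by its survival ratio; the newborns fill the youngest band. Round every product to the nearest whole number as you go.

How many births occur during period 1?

212

Call the groups 1 to 5, youngest first.
Period 1:
Births: 430 × 0.494 = 212
Group 2: 1480 × 0.976 = 1444
Group 3: 1510 × 0.971 = 1466
Group 4: 430 × 0.991 = 426
Group 5: 290 × 0.959 + 800 × 0.563 = 278 + 450 = 728
End of period: [212, 1444, 1466, 426, 728]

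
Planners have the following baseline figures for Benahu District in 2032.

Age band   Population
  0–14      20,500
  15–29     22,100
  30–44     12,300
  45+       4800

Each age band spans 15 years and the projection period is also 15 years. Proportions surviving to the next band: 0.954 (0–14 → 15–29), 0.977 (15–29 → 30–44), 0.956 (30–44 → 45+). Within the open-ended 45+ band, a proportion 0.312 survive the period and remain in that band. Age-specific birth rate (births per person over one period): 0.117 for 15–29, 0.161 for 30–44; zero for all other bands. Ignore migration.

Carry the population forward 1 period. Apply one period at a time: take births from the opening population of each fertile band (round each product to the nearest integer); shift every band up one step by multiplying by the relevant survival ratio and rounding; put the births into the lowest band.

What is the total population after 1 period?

58972

Call the bands 1 to 4, youngest first.
After projecting period 1:
Births: 22100 × 0.117 = 2586, 12300 × 0.161 = 1980 ⇒ total 4566
Band 2: 20500 × 0.954 = 19557
Band 3: 22100 × 0.977 = 21592
Band 4: 12300 × 0.956 + 4800 × 0.312 = 11759 + 1498 = 13257
Population now: 0–14=4566, 15–29=19557, 30–44=21592, 45+=13257
Total after period 1: 4566 + 19557 + 21592 + 13257 = 58972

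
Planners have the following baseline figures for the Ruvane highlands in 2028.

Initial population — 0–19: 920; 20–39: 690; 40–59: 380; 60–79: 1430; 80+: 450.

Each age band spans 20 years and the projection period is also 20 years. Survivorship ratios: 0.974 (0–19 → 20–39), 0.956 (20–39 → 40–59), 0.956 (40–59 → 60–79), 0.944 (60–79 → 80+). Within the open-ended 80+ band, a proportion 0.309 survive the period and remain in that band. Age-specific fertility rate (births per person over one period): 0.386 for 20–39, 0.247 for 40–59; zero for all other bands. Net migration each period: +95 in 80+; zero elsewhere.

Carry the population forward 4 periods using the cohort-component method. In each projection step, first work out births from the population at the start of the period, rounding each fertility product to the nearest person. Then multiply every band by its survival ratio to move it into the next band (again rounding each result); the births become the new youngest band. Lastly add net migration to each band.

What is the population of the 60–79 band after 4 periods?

321

(Groups numbered youngest = 1 to oldest = 5.)
Period 1.
Births: 690 × 0.386 = 266, 380 × 0.247 = 94 ⇒ total 360
Group 2: 920 × 0.974 = 896
Group 3: 690 × 0.956 = 660
Group 4: 380 × 0.956 = 363
Group 5: 1430 × 0.944 + 450 × 0.309 = 1350 + 139 = 1489
Net migration: Group 5 + 95 → 1584
→ [360, 896, 660, 363, 1584]
Period 2.
Births: 896 × 0.386 = 346, 660 × 0.247 = 163 ⇒ total 509
Group 2: 360 × 0.974 = 351
Group 3: 896 × 0.956 = 857
Group 4: 660 × 0.956 = 631
Group 5: 363 × 0.944 + 1584 × 0.309 = 343 + 489 = 832
Net migration: Group 5 + 95 → 927
→ [509, 351, 857, 631, 927]
Period 3.
Births: 351 × 0.386 = 135, 857 × 0.247 = 212 ⇒ total 347
Group 2: 509 × 0.974 = 496
Group 3: 351 × 0.956 = 336
Group 4: 857 × 0.956 = 819
Group 5: 631 × 0.944 + 927 × 0.309 = 596 + 286 = 882
Net migration: Group 5 + 95 → 977
→ [347, 496, 336, 819, 977]
Period 4.
Births: 496 × 0.386 = 191, 336 × 0.247 = 83 ⇒ total 274
Group 2: 347 × 0.974 = 338
Group 3: 496 × 0.956 = 474
Group 4: 336 × 0.956 = 321
Group 5: 819 × 0.944 + 977 × 0.309 = 773 + 302 = 1075
Net migration: Group 5 + 95 → 1170
→ [274, 338, 474, 321, 1170]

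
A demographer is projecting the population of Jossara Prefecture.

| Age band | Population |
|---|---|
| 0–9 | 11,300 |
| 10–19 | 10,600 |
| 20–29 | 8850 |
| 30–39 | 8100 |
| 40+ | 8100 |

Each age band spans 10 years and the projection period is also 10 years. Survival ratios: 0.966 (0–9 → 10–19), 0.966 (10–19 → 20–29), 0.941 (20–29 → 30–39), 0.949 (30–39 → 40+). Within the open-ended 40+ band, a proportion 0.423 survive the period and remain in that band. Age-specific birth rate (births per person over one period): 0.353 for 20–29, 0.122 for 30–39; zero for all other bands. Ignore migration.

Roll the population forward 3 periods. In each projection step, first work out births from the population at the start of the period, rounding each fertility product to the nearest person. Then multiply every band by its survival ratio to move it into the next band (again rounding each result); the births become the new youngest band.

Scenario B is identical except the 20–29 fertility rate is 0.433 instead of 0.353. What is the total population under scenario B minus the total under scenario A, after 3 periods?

2296

Numbering the groups 1..5 from youngest to oldest:
— Period 1 —
Births: 8850 × 0.353 = 3124, 8100 × 0.122 = 988 → 4112
Group 2: 11300 × 0.966 = 10916
Group 3: 10600 × 0.966 = 10240
Group 4: 8850 × 0.941 = 8328
Group 5: 8100 × 0.949 + 8100 × 0.423 = 7687 + 3426 = 11113
Population now: 0–9=4112, 10–19=10916, 20–29=10240, 30–39=8328, 40+=11113
— Period 2 —
Births: 10240 × 0.353 = 3615, 8328 × 0.122 = 1016 → 4631
Group 2: 4112 × 0.966 = 3972
Group 3: 10916 × 0.966 = 10545
Group 4: 10240 × 0.941 = 9636
Group 5: 8328 × 0.949 + 11113 × 0.423 = 7903 + 4701 = 12604
Population now: 0–9=4631, 10–19=3972, 20–29=10545, 30–39=9636, 40+=12604
— Period 3 —
Births: 10545 × 0.353 = 3722, 9636 × 0.122 = 1176 → 4898
Group 2: 4631 × 0.966 = 4474
Group 3: 3972 × 0.966 = 3837
Group 4: 10545 × 0.941 = 9923
Group 5: 9636 × 0.949 + 12604 × 0.423 = 9145 + 5331 = 14476
Population now: 0–9=4898, 10–19=4474, 20–29=3837, 30–39=9923, 40+=14476
Scenario A total after 3 periods: 37608
Scenario B projection —
— Period 1 —
Births: 8850 × 0.433 = 3832, 8100 × 0.122 = 988 → 4820
Group 2: 11300 × 0.966 = 10916
Group 3: 10600 × 0.966 = 10240
Group 4: 8850 × 0.941 = 8328
Group 5: 8100 × 0.949 + 8100 × 0.423 = 7687 + 3426 = 11113
Population now: 0–9=4820, 10–19=10916, 20–29=10240, 30–39=8328, 40+=11113
— Period 2 —
Births: 10240 × 0.433 = 4434, 8328 × 0.122 = 1016 → 5450
Group 2: 4820 × 0.966 = 4656
Group 3: 10916 × 0.966 = 10545
Group 4: 10240 × 0.941 = 9636
Group 5: 8328 × 0.949 + 11113 × 0.423 = 7903 + 4701 = 12604
Population now: 0–9=5450, 10–19=4656, 20–29=10545, 30–39=9636, 40+=12604
— Period 3 —
Births: 10545 × 0.433 = 4566, 9636 × 0.122 = 1176 → 5742
Group 2: 5450 × 0.966 = 5265
Group 3: 4656 × 0.966 = 4498
Group 4: 10545 × 0.941 = 9923
Group 5: 9636 × 0.949 + 12604 × 0.423 = 9145 + 5331 = 14476
Population now: 0–9=5742, 10–19=5265, 20–29=4498, 30–39=9923, 40+=14476
Scenario B total after 3 periods: 39904
Difference B − A = 39904 − 37608 = 2296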